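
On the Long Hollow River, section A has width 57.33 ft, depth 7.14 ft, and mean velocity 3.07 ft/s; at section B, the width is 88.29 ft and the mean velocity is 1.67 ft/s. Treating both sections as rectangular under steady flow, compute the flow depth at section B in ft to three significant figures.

8.52 ft

Q = A₁V₁ = (57.33×7.14) × 3.07 = 1257 ft³/s
d₂ = Q/(b₂ V₂) = 1257/(88.29×1.67) = 8.523 ft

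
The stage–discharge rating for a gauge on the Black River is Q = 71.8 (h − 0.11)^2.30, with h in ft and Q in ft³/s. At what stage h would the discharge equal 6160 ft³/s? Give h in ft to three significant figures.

h − h₀ = (Q/C)^(1/b) = (6160/71.8)^(1/2.30) = 6.928 ft
h = 0.11 + 6.928 = 7.038 ft

7.04 ft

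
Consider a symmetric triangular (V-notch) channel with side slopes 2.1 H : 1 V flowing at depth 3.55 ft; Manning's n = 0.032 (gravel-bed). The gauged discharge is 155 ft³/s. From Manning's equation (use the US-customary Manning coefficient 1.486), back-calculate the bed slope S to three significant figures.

A = z·y² = 2.1×3.55² = 26.47 ft²
P = 2y√(1+z²) = 2×3.55×√(1+2.1²) = 16.51 ft
R = A/P = 26.47/16.51 = 1.603 ft
S = (Q·n / (1.486·A·R^(2/3)))² = (155×0.032 / (1.486×26.47×1.369))² = 0.008482

0.00848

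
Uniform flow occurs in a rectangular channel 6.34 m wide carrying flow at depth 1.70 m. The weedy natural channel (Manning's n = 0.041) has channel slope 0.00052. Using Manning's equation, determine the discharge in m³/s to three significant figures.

A = b·y = 6.34 × 1.70 = 10.78 m²
P = b + 2y = 6.34 + 2×1.70 = 9.740 m
R = A/P = 10.78/9.740 = 1.107 m
Q = (1/n)·A·R^(2/3)·S^(1/2) = (1/0.041) × 10.78 × 1.107^(2/3) × 0.00052^(1/2) = 6.413 m³/s

6.41 m³/s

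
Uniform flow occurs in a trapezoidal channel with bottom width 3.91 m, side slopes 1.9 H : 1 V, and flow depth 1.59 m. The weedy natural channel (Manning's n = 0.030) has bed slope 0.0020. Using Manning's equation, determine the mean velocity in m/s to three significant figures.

A = (b + z·y)·y = (3.91 + 1.9×1.59)×1.59 = 11.02 m²
P = b + 2y√(1+z²) = 3.91 + 2×1.59×√(1+1.9²) = 10.74 m
R = A/P = 11.02/10.74 = 1.026 m
Q = (1/n)·A·R^(2/3)·S^(1/2) = (1/0.030) × 11.02 × 1.026^(2/3) × 0.0020^(1/2) = 16.72 m³/s
V = Q/A = 16.72/11.02 = 1.517 m/s

1.52 m/s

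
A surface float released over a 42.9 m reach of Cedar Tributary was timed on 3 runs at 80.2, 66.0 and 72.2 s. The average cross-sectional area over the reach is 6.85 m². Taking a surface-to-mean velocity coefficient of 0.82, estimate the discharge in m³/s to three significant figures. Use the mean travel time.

t̄ = (80.2 + 66.0 + 72.2) / 3 = 72.8 s
v_surface = L / t̄ = 42.9 / 72.8 = 0.5893 m/s
v_mean = 0.82 × 0.5893 = 0.4832 m/s
Q = A × v_mean = 6.85 × 0.4832 = 3.310 m³/s

3.31 m³/s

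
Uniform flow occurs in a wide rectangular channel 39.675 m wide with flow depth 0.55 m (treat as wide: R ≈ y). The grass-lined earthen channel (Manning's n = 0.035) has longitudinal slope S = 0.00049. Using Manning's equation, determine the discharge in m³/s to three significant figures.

A = b·y = 39.675 × 0.55 = 21.82 m²
Wide channel: R ≈ y = 0.55 m
Q = (1/n)·A·R^(2/3)·S^(1/2) = (1/0.035) × 21.82 × 0.5500^(2/3) × 0.00049^(1/2) = 9.264 m³/s

9.26 m³/s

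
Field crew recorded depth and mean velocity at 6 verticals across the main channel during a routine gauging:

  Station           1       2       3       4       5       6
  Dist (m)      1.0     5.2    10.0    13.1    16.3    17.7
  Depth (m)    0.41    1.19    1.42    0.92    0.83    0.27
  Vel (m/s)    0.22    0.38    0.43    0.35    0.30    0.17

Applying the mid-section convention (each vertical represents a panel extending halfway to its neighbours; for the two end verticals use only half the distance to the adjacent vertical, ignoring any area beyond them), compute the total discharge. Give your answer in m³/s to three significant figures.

6.26 m³/s

w_1 = (5.2 − 1.0)/2 = 2.1 m; q_1 = 0.22 × 0.41 × 2.1 = 0.1894 m³/s
w_2 = (10.0 − 1.0)/2 = 4.5 m; q_2 = 0.38 × 1.19 × 4.5 = 2.035 m³/s
w_3 = (13.1 − 5.2)/2 = 3.95 m; q_3 = 0.43 × 1.42 × 3.95 = 2.412 m³/s
w_4 = (16.3 − 10.0)/2 = 3.15 m; q_4 = 0.35 × 0.92 × 3.15 = 1.014 m³/s
w_5 = (17.7 − 13.1)/2 = 2.3 m; q_5 = 0.30 × 0.83 × 2.3 = 0.5727 m³/s
w_6 = (17.7 − 16.3)/2 = 0.7 m; q_6 = 0.17 × 0.27 × 0.7 = 0.03213 m³/s
Q = Σ qᵢ = 6.255 m³/s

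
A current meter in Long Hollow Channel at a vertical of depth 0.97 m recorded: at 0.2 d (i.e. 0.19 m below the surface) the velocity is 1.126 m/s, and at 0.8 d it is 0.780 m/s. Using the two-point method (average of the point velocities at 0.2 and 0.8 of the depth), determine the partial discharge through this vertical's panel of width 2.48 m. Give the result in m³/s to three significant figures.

2.29 m³/s

v̄ = (1.126 + 0.780) / 2 = 0.9530 m/s
q = v̄ × d × w = 0.9530 × 0.97 × 2.48 = 2.293 m³/s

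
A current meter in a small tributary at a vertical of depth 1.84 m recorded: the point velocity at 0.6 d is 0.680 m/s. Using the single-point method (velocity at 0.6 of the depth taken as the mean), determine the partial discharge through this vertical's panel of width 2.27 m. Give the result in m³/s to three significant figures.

2.84 m³/s

v̄ = v₀.₆ = 0.680 m/s
q = v̄ × d × w = 0.6800 × 1.84 × 2.27 = 2.840 m³/s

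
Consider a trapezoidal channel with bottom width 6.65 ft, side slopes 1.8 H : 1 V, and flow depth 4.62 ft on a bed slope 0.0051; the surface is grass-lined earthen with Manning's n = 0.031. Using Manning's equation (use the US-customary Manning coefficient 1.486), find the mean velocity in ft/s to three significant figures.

6.63 ft/s

A = (b + z·y)·y = (6.65 + 1.8×4.62)×4.62 = 69.14 ft²
P = b + 2y√(1+z²) = 6.65 + 2×4.62×√(1+1.8²) = 25.68 ft
R = A/P = 69.14/25.68 = 2.693 ft
Q = (1.486/n)·A·R^(2/3)·S^(1/2) = (1.486/0.031) × 69.14 × 2.693^(2/3) × 0.0051^(1/2) = 458.1 ft³/s
V = Q/A = 458.1/69.14 = 6.626 ft/s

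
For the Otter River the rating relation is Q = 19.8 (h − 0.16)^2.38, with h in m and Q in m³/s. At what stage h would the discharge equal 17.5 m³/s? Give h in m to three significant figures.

1.11 m

h − h₀ = (Q/C)^(1/b) = (17.5/19.8)^(1/2.38) = 0.9494 m
h = 0.16 + 0.9494 = 1.109 m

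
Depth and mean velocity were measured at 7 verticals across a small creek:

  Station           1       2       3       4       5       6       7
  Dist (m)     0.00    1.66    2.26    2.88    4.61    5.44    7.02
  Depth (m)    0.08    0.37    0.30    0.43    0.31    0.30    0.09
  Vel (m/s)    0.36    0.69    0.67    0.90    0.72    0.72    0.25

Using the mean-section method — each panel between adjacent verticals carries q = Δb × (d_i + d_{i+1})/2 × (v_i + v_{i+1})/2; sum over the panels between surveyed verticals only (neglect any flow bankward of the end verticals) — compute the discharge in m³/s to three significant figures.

Panel 1-2: Δb = 1.66 m, d̄ = (0.08+0.37)/2 = 0.225, v̄ = (0.36+0.69)/2 = 0.525 → q = 1.66×0.225×0.525 = 0.1961 m³/s
Panel 2-3: Δb = 0.6 m, d̄ = (0.37+0.30)/2 = 0.335, v̄ = (0.69+0.67)/2 = 0.68 → q = 0.6×0.335×0.68 = 0.1367 m³/s
Panel 3-4: Δb = 0.62 m, d̄ = (0.30+0.43)/2 = 0.365, v̄ = (0.67+0.90)/2 = 0.785 → q = 0.62×0.365×0.785 = 0.1776 m³/s
Panel 4-5: Δb = 1.73 m, d̄ = (0.43+0.31)/2 = 0.37, v̄ = (0.90+0.72)/2 = 0.81 → q = 1.73×0.37×0.81 = 0.5185 m³/s
Panel 5-6: Δb = 0.83 m, d̄ = (0.31+0.30)/2 = 0.305, v̄ = (0.72+0.72)/2 = 0.72 → q = 0.83×0.305×0.72 = 0.1823 m³/s
Panel 6-7: Δb = 1.58 m, d̄ = (0.30+0.09)/2 = 0.195, v̄ = (0.72+0.25)/2 = 0.485 → q = 1.58×0.195×0.485 = 0.1494 m³/s
Q = Σ q = 1.361 m³/s

1.36 m³/s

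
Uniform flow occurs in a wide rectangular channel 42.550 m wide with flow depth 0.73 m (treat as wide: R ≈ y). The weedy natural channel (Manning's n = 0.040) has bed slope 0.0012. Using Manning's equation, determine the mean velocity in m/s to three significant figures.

A = b·y = 42.550 × 0.73 = 31.06 m²
Wide channel: R ≈ y = 0.73 m
Q = (1/n)·A·R^(2/3)·S^(1/2) = (1/0.040) × 31.06 × 0.7300^(2/3) × 0.0012^(1/2) = 21.81 m³/s
V = Q/A = 21.81/31.06 = 0.7021 m/s

0.702 m/s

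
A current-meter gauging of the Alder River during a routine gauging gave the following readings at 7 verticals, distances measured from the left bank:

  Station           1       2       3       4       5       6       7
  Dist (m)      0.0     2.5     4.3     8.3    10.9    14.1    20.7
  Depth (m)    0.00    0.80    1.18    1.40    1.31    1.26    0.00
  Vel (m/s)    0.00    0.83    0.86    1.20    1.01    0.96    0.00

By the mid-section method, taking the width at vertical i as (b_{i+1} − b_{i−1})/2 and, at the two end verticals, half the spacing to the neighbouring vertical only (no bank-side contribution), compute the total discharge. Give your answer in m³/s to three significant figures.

19.7 m³/s

w_2 = (4.3 − 0.0)/2 = 2.15 m; q_2 = 0.83 × 0.80 × 2.15 = 1.428 m³/s
w_3 = (8.3 − 2.5)/2 = 2.9 m; q_3 = 0.86 × 1.18 × 2.9 = 2.943 m³/s
w_4 = (10.9 − 4.3)/2 = 3.3 m; q_4 = 1.20 × 1.40 × 3.3 = 5.544 m³/s
w_5 = (14.1 − 8.3)/2 = 2.9 m; q_5 = 1.01 × 1.31 × 2.9 = 3.837 m³/s
w_6 = (20.7 − 10.9)/2 = 4.9 m; q_6 = 0.96 × 1.26 × 4.9 = 5.927 m³/s
Stations 1, 7 contribute zero (depth or velocity is 0).
Q = Σ qᵢ = 19.68 m³/s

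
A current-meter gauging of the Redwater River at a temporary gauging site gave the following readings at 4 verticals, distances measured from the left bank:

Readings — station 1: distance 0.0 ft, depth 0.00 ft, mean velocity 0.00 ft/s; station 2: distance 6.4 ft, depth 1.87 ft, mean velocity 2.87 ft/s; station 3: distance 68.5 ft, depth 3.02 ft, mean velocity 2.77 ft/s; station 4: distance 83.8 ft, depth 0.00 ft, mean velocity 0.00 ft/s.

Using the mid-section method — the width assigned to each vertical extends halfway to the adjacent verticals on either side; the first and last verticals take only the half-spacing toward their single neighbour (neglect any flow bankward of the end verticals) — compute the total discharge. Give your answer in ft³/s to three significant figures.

w_2 = (68.5 − 0.0)/2 = 34.25 ft; q_2 = 2.87 × 1.87 × 34.25 = 183.8 ft³/s
w_3 = (83.8 − 6.4)/2 = 38.7 ft; q_3 = 2.77 × 3.02 × 38.7 = 323.7 ft³/s
Stations 1, 4 contribute zero (depth or velocity is 0).
Q = Σ qᵢ = 507.6 ft³/s

508 ft³/s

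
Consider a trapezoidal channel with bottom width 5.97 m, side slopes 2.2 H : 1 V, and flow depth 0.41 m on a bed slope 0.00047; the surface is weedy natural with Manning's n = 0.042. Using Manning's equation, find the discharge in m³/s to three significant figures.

A = (b + z·y)·y = (5.97 + 2.2×0.41)×0.41 = 2.818 m²
P = b + 2y√(1+z²) = 5.97 + 2×0.41×√(1+2.2²) = 7.952 m
R = A/P = 2.818/7.952 = 0.3543 m
Q = (1/n)·A·R^(2/3)·S^(1/2) = (1/0.042) × 2.818 × 0.3543^(2/3) × 0.00047^(1/2) = 0.7282 m³/s

0.728 m³/s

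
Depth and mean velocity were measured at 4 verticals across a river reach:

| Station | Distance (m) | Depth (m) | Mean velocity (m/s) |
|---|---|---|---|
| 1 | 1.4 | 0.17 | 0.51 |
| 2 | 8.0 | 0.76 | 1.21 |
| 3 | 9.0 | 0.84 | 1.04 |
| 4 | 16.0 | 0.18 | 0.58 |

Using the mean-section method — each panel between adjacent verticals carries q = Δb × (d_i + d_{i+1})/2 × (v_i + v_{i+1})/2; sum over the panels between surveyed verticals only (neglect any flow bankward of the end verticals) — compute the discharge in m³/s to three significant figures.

6.43 m³/s

Panel 1-2: Δb = 6.6 m, d̄ = (0.17+0.76)/2 = 0.465, v̄ = (0.51+1.21)/2 = 0.86 → q = 6.6×0.465×0.86 = 2.639 m³/s
Panel 2-3: Δb = 1 m, d̄ = (0.76+0.84)/2 = 0.8, v̄ = (1.21+1.04)/2 = 1.125 → q = 1×0.8×1.125 = 0.9000 m³/s
Panel 3-4: Δb = 7 m, d̄ = (0.84+0.18)/2 = 0.51, v̄ = (1.04+0.58)/2 = 0.81 → q = 7×0.51×0.81 = 2.892 m³/s
Q = Σ q = 6.431 m³/s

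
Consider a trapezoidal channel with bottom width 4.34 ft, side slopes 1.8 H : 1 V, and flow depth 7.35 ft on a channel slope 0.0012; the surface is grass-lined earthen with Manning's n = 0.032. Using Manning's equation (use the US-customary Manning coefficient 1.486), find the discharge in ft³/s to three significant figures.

500 ft³/s

A = (b + z·y)·y = (4.34 + 1.8×7.35)×7.35 = 129.1 ft²
P = b + 2y√(1+z²) = 4.34 + 2×7.35×√(1+1.8²) = 34.61 ft
R = A/P = 129.1/34.61 = 3.731 ft
Q = (1.486/n)·A·R^(2/3)·S^(1/2) = (1.486/0.032) × 129.1 × 3.731^(2/3) × 0.0012^(1/2) = 499.8 ft³/s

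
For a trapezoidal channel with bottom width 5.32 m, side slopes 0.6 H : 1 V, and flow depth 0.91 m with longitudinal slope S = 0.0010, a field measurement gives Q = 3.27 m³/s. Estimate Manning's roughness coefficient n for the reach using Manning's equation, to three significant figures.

A = (b + z·y)·y = (5.32 + 0.6×0.91)×0.91 = 5.338 m²
P = b + 2y√(1+z²) = 5.32 + 2×0.91×√(1+0.6²) = 7.442 m
R = A/P = 5.338/7.442 = 0.7172 m
n = (1/Q)·A·R^(2/3)·S^(1/2) = (1/3.27) × 5.338 × 0.8013 × 0.03162 = 0.04136

0.0414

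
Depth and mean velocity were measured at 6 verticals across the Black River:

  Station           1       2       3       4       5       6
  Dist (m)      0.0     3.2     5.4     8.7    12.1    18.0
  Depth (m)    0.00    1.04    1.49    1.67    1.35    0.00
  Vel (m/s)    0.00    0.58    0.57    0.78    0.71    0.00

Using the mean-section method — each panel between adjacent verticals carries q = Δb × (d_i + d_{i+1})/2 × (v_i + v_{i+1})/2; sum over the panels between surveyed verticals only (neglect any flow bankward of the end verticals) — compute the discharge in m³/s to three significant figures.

Panel 1-2: Δb = 3.2 m, d̄ = (0.00+1.04)/2 = 0.52, v̄ = (0.00+0.58)/2 = 0.29 → q = 3.2×0.52×0.29 = 0.4826 m³/s
Panel 2-3: Δb = 2.2 m, d̄ = (1.04+1.49)/2 = 1.265, v̄ = (0.58+0.57)/2 = 0.575 → q = 2.2×1.265×0.575 = 1.600 m³/s
Panel 3-4: Δb = 3.3 m, d̄ = (1.49+1.67)/2 = 1.58, v̄ = (0.57+0.78)/2 = 0.675 → q = 3.3×1.58×0.675 = 3.519 m³/s
Panel 4-5: Δb = 3.4 m, d̄ = (1.67+1.35)/2 = 1.51, v̄ = (0.78+0.71)/2 = 0.745 → q = 3.4×1.51×0.745 = 3.825 m³/s
Panel 5-6: Δb = 5.9 m, d̄ = (1.35+0.00)/2 = 0.675, v̄ = (0.71+0.00)/2 = 0.355 → q = 5.9×0.675×0.355 = 1.414 m³/s
Q = Σ q = 10.84 m³/s

10.8 m³/s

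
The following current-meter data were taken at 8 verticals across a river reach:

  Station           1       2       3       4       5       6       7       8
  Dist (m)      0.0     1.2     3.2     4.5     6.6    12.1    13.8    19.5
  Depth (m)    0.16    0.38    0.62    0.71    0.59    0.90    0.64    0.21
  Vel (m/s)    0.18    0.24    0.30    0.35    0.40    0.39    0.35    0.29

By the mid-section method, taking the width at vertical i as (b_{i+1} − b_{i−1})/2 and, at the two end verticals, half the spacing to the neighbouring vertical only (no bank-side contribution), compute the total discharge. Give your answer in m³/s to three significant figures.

4.06 m³/s

w_1 = (1.2 − 0.0)/2 = 0.6 m; q_1 = 0.18 × 0.16 × 0.6 = 0.01728 m³/s
w_2 = (3.2 − 0.0)/2 = 1.6 m; q_2 = 0.24 × 0.38 × 1.6 = 0.1459 m³/s
w_3 = (4.5 − 1.2)/2 = 1.65 m; q_3 = 0.30 × 0.62 × 1.65 = 0.3069 m³/s
w_4 = (6.6 − 3.2)/2 = 1.7 m; q_4 = 0.35 × 0.71 × 1.7 = 0.4225 m³/s
w_5 = (12.1 − 4.5)/2 = 3.8 m; q_5 = 0.40 × 0.59 × 3.8 = 0.8968 m³/s
w_6 = (13.8 − 6.6)/2 = 3.6 m; q_6 = 0.39 × 0.90 × 3.6 = 1.264 m³/s
w_7 = (19.5 − 12.1)/2 = 3.7 m; q_7 = 0.35 × 0.64 × 3.7 = 0.8288 m³/s
w_8 = (19.5 − 13.8)/2 = 2.85 m; q_8 = 0.29 × 0.21 × 2.85 = 0.1736 m³/s
Q = Σ qᵢ = 4.055 m³/s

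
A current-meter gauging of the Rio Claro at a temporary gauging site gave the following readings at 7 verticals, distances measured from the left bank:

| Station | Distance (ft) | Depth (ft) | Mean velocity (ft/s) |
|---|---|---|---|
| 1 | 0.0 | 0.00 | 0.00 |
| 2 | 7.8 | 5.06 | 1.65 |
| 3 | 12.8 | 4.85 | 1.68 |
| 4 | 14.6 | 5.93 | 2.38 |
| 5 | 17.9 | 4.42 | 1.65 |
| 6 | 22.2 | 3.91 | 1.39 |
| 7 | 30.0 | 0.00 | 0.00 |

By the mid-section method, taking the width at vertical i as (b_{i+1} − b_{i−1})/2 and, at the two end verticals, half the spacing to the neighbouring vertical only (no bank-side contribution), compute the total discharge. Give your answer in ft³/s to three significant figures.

w_2 = (12.8 − 0.0)/2 = 6.4 ft; q_2 = 1.65 × 5.06 × 6.4 = 53.43 ft³/s
w_3 = (14.6 − 7.8)/2 = 3.4 ft; q_3 = 1.68 × 4.85 × 3.4 = 27.70 ft³/s
w_4 = (17.9 − 12.8)/2 = 2.55 ft; q_4 = 2.38 × 5.93 × 2.55 = 35.99 ft³/s
w_5 = (22.2 − 14.6)/2 = 3.8 ft; q_5 = 1.65 × 4.42 × 3.8 = 27.71 ft³/s
w_6 = (30.0 − 17.9)/2 = 6.05 ft; q_6 = 1.39 × 3.91 × 6.05 = 32.88 ft³/s
Stations 1, 7 contribute zero (depth or velocity is 0).
Q = Σ qᵢ = 177.7 ft³/s

178 ft³/s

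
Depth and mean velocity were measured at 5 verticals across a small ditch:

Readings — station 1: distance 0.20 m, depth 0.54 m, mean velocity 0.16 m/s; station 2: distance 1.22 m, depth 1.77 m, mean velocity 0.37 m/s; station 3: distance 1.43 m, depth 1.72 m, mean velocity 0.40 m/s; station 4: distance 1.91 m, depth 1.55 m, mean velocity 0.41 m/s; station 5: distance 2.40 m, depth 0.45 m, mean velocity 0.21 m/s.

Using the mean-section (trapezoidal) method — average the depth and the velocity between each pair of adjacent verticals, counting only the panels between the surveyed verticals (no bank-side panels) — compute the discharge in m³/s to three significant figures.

Panel 1-2: Δb = 1.02 m, d̄ = (0.54+1.77)/2 = 1.155, v̄ = (0.16+0.37)/2 = 0.265 → q = 1.02×1.155×0.265 = 0.3122 m³/s
Panel 2-3: Δb = 0.21 m, d̄ = (1.77+1.72)/2 = 1.745, v̄ = (0.37+0.40)/2 = 0.385 → q = 0.21×1.745×0.385 = 0.1411 m³/s
Panel 3-4: Δb = 0.48 m, d̄ = (1.72+1.55)/2 = 1.635, v̄ = (0.40+0.41)/2 = 0.405 → q = 0.48×1.635×0.405 = 0.3178 m³/s
Panel 4-5: Δb = 0.49 m, d̄ = (1.55+0.45)/2 = 1, v̄ = (0.41+0.21)/2 = 0.31 → q = 0.49×1×0.31 = 0.1519 m³/s
Q = Σ q = 0.9230 m³/s

0.923 m³/s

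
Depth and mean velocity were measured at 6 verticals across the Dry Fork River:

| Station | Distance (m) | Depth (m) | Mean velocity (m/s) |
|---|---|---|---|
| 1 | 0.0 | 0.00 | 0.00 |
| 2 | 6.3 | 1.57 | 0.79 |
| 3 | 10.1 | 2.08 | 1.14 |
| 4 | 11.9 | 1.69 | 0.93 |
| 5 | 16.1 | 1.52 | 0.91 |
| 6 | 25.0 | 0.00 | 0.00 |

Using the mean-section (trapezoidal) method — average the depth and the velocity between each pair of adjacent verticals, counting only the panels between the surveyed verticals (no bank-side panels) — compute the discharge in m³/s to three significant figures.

21.4 m³/s

Panel 1-2: Δb = 6.3 m, d̄ = (0.00+1.57)/2 = 0.785, v̄ = (0.00+0.79)/2 = 0.395 → q = 6.3×0.785×0.395 = 1.953 m³/s
Panel 2-3: Δb = 3.8 m, d̄ = (1.57+2.08)/2 = 1.825, v̄ = (0.79+1.14)/2 = 0.965 → q = 3.8×1.825×0.965 = 6.692 m³/s
Panel 3-4: Δb = 1.8 m, d̄ = (2.08+1.69)/2 = 1.885, v̄ = (1.14+0.93)/2 = 1.035 → q = 1.8×1.885×1.035 = 3.512 m³/s
Panel 4-5: Δb = 4.2 m, d̄ = (1.69+1.52)/2 = 1.605, v̄ = (0.93+0.91)/2 = 0.92 → q = 4.2×1.605×0.92 = 6.202 m³/s
Panel 5-6: Δb = 8.9 m, d̄ = (1.52+0.00)/2 = 0.76, v̄ = (0.91+0.00)/2 = 0.455 → q = 8.9×0.76×0.455 = 3.078 m³/s
Q = Σ q = 21.44 m³/s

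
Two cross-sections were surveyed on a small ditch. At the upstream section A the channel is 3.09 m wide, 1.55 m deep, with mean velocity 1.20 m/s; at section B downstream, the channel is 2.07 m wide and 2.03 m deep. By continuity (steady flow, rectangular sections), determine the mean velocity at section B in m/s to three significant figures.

Q = A₁V₁ = (3.09×1.55) × 1.20 = 5.747 m³/s
A₂ = 2.07 × 2.03 = 4.202 m²
V₂ = Q/A₂ = 5.747/4.202 = 1.368 m/s

1.37 m/s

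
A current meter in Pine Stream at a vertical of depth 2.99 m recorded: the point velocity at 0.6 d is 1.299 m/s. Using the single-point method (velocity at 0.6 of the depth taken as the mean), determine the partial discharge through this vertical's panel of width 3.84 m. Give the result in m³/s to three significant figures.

14.9 m³/s

v̄ = v₀.₆ = 1.299 m/s
q = v̄ × d × w = 1.299 × 2.99 × 3.84 = 14.91 m³/s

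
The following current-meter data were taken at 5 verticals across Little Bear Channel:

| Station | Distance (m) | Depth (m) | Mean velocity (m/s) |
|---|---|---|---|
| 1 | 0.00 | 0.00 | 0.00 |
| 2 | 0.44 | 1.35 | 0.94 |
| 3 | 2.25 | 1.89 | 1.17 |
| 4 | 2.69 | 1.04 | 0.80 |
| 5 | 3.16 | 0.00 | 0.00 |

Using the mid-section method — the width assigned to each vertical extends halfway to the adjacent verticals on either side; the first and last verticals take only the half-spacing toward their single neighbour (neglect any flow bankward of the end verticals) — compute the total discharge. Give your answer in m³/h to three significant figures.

w_2 = (2.25 − 0.00)/2 = 1.125 m; q_2 = 0.94 × 1.35 × 1.125 = 1.428 m³/s
w_3 = (2.69 − 0.44)/2 = 1.125 m; q_3 = 1.17 × 1.89 × 1.125 = 2.488 m³/s
w_4 = (3.16 − 2.25)/2 = 0.455 m; q_4 = 0.80 × 1.04 × 0.455 = 0.3786 m³/s
Stations 1, 5 contribute zero (depth or velocity is 0).
Q = Σ qᵢ = 4.294 m³/s
= 4.294 × 3600 = 15460 m³/h

15500 m³/h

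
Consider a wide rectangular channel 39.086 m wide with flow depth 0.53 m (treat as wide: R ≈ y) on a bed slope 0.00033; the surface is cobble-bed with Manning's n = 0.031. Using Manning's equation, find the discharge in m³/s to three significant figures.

A = b·y = 39.086 × 0.53 = 20.72 m²
Wide channel: R ≈ y = 0.53 m
Q = (1/n)·A·R^(2/3)·S^(1/2) = (1/0.031) × 20.72 × 0.5300^(2/3) × 0.00033^(1/2) = 7.950 m³/s

7.95 m³/s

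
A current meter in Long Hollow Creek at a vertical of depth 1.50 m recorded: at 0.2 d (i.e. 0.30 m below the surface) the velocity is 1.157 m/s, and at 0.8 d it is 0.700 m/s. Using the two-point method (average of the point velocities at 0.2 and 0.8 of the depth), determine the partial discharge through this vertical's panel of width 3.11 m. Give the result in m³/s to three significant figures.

4.33 m³/s

v̄ = (1.157 + 0.700) / 2 = 0.9285 m/s
q = v̄ × d × w = 0.9285 × 1.50 × 3.11 = 4.331 m³/s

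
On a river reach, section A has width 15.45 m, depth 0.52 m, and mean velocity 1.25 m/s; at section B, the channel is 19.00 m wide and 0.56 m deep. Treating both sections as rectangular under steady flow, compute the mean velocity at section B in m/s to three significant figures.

Q = A₁V₁ = (15.45×0.52) × 1.25 = 10.04 m³/s
A₂ = 19.00 × 0.56 = 10.64 m²
V₂ = Q/A₂ = 10.04/10.64 = 0.9438 m/s

0.944 m/s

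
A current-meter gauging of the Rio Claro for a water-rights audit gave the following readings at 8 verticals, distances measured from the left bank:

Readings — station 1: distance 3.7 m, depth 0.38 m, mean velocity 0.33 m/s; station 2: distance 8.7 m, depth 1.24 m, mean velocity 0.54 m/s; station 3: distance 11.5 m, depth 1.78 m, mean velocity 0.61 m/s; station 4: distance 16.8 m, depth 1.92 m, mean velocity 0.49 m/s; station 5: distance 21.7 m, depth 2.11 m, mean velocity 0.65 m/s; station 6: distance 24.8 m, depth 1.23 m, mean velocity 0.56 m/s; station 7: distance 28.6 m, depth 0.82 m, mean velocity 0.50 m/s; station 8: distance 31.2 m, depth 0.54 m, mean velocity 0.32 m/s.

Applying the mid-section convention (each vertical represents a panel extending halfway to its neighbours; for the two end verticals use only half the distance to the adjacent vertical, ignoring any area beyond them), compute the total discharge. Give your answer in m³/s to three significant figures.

w_1 = (8.7 − 3.7)/2 = 2.5 m; q_1 = 0.33 × 0.38 × 2.5 = 0.3135 m³/s
w_2 = (11.5 − 3.7)/2 = 3.9 m; q_2 = 0.54 × 1.24 × 3.9 = 2.611 m³/s
w_3 = (16.8 − 8.7)/2 = 4.05 m; q_3 = 0.61 × 1.78 × 4.05 = 4.397 m³/s
w_4 = (21.7 − 11.5)/2 = 5.1 m; q_4 = 0.49 × 1.92 × 5.1 = 4.798 m³/s
w_5 = (24.8 − 16.8)/2 = 4 m; q_5 = 0.65 × 2.11 × 4 = 5.486 m³/s
w_6 = (28.6 − 21.7)/2 = 3.45 m; q_6 = 0.56 × 1.23 × 3.45 = 2.376 m³/s
w_7 = (31.2 − 24.8)/2 = 3.2 m; q_7 = 0.50 × 0.82 × 3.2 = 1.312 m³/s
w_8 = (31.2 − 28.6)/2 = 1.3 m; q_8 = 0.32 × 0.54 × 1.3 = 0.2246 m³/s
Q = Σ qᵢ = 21.52 m³/s

21.5 m³/s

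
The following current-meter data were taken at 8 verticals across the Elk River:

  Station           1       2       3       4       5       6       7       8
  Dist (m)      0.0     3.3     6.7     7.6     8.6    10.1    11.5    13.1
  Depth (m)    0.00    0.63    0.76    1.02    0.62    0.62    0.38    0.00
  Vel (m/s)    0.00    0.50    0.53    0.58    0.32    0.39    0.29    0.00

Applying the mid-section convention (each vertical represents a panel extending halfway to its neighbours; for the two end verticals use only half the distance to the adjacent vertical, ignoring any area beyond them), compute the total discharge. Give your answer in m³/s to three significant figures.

w_2 = (6.7 − 0.0)/2 = 3.35 m; q_2 = 0.50 × 0.63 × 3.35 = 1.055 m³/s
w_3 = (7.6 − 3.3)/2 = 2.15 m; q_3 = 0.53 × 0.76 × 2.15 = 0.8660 m³/s
w_4 = (8.6 − 6.7)/2 = 0.95 m; q_4 = 0.58 × 1.02 × 0.95 = 0.5620 m³/s
w_5 = (10.1 − 7.6)/2 = 1.25 m; q_5 = 0.32 × 0.62 × 1.25 = 0.2480 m³/s
w_6 = (11.5 − 8.6)/2 = 1.45 m; q_6 = 0.39 × 0.62 × 1.45 = 0.3506 m³/s
w_7 = (13.1 − 10.1)/2 = 1.5 m; q_7 = 0.29 × 0.38 × 1.5 = 0.1653 m³/s
Stations 1, 8 contribute zero (depth or velocity is 0).
Q = Σ qᵢ = 3.247 m³/s

3.25 m³/s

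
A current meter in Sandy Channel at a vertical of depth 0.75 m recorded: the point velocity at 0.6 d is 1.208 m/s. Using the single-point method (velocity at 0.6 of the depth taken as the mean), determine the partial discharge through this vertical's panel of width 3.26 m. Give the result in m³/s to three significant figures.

2.95 m³/s

v̄ = v₀.₆ = 1.208 m/s
q = v̄ × d × w = 1.208 × 0.75 × 3.26 = 2.954 m³/s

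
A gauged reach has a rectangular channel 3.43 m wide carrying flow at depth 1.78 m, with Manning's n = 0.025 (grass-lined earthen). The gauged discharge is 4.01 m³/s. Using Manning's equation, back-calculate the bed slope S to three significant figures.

0.000323

A = b·y = 3.43 × 1.78 = 6.105 m²
P = b + 2y = 3.43 + 2×1.78 = 6.990 m
R = A/P = 6.105/6.990 = 0.8734 m
S = (Q·n / (1·A·R^(2/3)))² = (4.01×0.025 / (1×6.105×0.9137))² = 0.0003229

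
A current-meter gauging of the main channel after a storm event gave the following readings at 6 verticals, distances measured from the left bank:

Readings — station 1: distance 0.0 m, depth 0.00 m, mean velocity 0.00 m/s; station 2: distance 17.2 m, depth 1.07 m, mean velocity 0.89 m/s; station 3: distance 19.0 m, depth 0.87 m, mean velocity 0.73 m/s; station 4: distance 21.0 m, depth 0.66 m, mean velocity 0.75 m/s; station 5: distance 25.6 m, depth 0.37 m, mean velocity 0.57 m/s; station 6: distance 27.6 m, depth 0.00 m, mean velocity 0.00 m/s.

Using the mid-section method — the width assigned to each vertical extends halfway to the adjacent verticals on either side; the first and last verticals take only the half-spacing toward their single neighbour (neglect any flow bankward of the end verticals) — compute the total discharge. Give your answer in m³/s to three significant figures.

12.6 m³/s

w_2 = (19.0 − 0.0)/2 = 9.5 m; q_2 = 0.89 × 1.07 × 9.5 = 9.047 m³/s
w_3 = (21.0 − 17.2)/2 = 1.9 m; q_3 = 0.73 × 0.87 × 1.9 = 1.207 m³/s
w_4 = (25.6 − 19.0)/2 = 3.3 m; q_4 = 0.75 × 0.66 × 3.3 = 1.634 m³/s
w_5 = (27.6 − 21.0)/2 = 3.3 m; q_5 = 0.57 × 0.37 × 3.3 = 0.6960 m³/s
Stations 1, 6 contribute zero (depth or velocity is 0).
Q = Σ qᵢ = 12.58 m³/s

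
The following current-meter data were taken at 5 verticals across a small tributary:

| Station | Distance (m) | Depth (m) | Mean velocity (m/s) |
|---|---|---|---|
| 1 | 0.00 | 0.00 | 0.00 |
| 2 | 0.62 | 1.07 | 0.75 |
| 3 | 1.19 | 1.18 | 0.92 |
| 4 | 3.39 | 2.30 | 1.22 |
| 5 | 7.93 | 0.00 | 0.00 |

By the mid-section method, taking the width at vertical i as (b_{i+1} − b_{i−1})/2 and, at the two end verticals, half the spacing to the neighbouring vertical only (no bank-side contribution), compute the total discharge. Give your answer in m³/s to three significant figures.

11.4 m³/s

w_2 = (1.19 − 0.00)/2 = 0.595 m; q_2 = 0.75 × 1.07 × 0.595 = 0.4775 m³/s
w_3 = (3.39 − 0.62)/2 = 1.385 m; q_3 = 0.92 × 1.18 × 1.385 = 1.504 m³/s
w_4 = (7.93 − 1.19)/2 = 3.37 m; q_4 = 1.22 × 2.30 × 3.37 = 9.456 m³/s
Stations 1, 5 contribute zero (depth or velocity is 0).
Q = Σ qᵢ = 11.44 m³/s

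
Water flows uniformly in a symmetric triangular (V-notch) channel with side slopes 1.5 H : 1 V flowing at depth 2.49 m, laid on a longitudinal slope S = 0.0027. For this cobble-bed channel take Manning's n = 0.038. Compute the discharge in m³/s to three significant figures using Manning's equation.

13.0 m³/s

A = z·y² = 1.5×2.49² = 9.300 m²
P = 2y√(1+z²) = 2×2.49×√(1+1.5²) = 8.978 m
R = A/P = 9.300/8.978 = 1.036 m
Q = (1/n)·A·R^(2/3)·S^(1/2) = (1/0.038) × 9.300 × 1.036^(2/3) × 0.0027^(1/2) = 13.02 m³/s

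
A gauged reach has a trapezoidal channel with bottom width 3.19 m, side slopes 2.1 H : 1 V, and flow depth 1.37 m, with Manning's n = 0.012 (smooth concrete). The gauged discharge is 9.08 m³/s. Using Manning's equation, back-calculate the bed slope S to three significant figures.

0.000207

A = (b + z·y)·y = (3.19 + 2.1×1.37)×1.37 = 8.312 m²
P = b + 2y√(1+z²) = 3.19 + 2×1.37×√(1+2.1²) = 9.563 m
R = A/P = 8.312/9.563 = 0.8692 m
S = (Q·n / (1·A·R^(2/3)))² = (9.08×0.012 / (1×8.312×0.9107))² = 0.0002072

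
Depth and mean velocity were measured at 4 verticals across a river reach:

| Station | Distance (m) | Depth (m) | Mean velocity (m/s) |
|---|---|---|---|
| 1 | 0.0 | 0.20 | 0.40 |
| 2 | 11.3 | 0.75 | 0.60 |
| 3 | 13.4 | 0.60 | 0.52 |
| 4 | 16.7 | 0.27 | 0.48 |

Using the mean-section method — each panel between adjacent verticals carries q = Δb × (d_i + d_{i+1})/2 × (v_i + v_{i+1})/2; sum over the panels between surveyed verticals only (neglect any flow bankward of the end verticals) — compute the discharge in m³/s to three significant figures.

4.20 m³/s

Panel 1-2: Δb = 11.3 m, d̄ = (0.20+0.75)/2 = 0.475, v̄ = (0.40+0.60)/2 = 0.5 → q = 11.3×0.475×0.5 = 2.684 m³/s
Panel 2-3: Δb = 2.1 m, d̄ = (0.75+0.60)/2 = 0.675, v̄ = (0.60+0.52)/2 = 0.56 → q = 2.1×0.675×0.56 = 0.7938 m³/s
Panel 3-4: Δb = 3.3 m, d̄ = (0.60+0.27)/2 = 0.435, v̄ = (0.52+0.48)/2 = 0.5 → q = 3.3×0.435×0.5 = 0.7178 m³/s
Q = Σ q = 4.195 m³/s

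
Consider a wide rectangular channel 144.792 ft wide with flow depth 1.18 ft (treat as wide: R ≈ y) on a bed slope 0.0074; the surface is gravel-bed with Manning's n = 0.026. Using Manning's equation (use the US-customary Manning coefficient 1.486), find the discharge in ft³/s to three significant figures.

A = b·y = 144.792 × 1.18 = 170.9 ft²
Wide channel: R ≈ y = 1.18 ft
Q = (1.486/n)·A·R^(2/3)·S^(1/2) = (1.486/0.026) × 170.9 × 1.180^(2/3) × 0.0074^(1/2) = 938.0 ft³/s

938 ft³/s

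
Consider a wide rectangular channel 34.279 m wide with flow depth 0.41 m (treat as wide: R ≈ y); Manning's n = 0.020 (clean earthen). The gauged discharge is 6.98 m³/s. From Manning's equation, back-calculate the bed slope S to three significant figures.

A = b·y = 34.279 × 0.41 = 14.05 m²
Wide channel: R ≈ y = 0.41 m
S = (Q·n / (1·A·R^(2/3)))² = (6.98×0.020 / (1×14.05×0.5519))² = 0.0003239

0.000324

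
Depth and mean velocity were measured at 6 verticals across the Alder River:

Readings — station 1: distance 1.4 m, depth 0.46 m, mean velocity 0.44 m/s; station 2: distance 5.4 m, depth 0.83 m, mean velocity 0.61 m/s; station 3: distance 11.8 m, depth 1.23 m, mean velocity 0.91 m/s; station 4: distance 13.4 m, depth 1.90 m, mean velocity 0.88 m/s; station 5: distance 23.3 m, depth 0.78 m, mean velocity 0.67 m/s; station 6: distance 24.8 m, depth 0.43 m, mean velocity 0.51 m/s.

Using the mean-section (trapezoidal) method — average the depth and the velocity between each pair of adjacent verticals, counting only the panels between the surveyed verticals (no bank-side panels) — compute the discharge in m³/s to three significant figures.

19.4 m³/s

Panel 1-2: Δb = 4 m, d̄ = (0.46+0.83)/2 = 0.645, v̄ = (0.44+0.61)/2 = 0.525 → q = 4×0.645×0.525 = 1.355 m³/s
Panel 2-3: Δb = 6.4 m, d̄ = (0.83+1.23)/2 = 1.03, v̄ = (0.61+0.91)/2 = 0.76 → q = 6.4×1.03×0.76 = 5.010 m³/s
Panel 3-4: Δb = 1.6 m, d̄ = (1.23+1.90)/2 = 1.565, v̄ = (0.91+0.88)/2 = 0.895 → q = 1.6×1.565×0.895 = 2.241 m³/s
Panel 4-5: Δb = 9.9 m, d̄ = (1.90+0.78)/2 = 1.34, v̄ = (0.88+0.67)/2 = 0.775 → q = 9.9×1.34×0.775 = 10.28 m³/s
Panel 5-6: Δb = 1.5 m, d̄ = (0.78+0.43)/2 = 0.605, v̄ = (0.67+0.51)/2 = 0.59 → q = 1.5×0.605×0.59 = 0.5354 m³/s
Q = Σ q = 19.42 m³/s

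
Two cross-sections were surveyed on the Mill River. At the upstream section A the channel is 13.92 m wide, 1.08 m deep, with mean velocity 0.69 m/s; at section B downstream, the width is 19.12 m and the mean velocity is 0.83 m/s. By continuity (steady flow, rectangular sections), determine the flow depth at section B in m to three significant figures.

0.654 m

Q = A₁V₁ = (13.92×1.08) × 0.69 = 10.37 m³/s
d₂ = Q/(b₂ V₂) = 10.37/(19.12×0.83) = 0.6537 m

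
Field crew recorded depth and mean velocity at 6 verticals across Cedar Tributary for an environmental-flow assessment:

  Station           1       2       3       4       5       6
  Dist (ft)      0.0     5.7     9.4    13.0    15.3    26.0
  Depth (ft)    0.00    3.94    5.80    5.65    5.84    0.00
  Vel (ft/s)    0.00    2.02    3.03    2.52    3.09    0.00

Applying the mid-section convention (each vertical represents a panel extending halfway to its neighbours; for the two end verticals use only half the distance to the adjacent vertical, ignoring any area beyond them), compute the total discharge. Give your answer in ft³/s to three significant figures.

w_2 = (9.4 − 0.0)/2 = 4.7 ft; q_2 = 2.02 × 3.94 × 4.7 = 37.41 ft³/s
w_3 = (13.0 − 5.7)/2 = 3.65 ft; q_3 = 3.03 × 5.80 × 3.65 = 64.15 ft³/s
w_4 = (15.3 − 9.4)/2 = 2.95 ft; q_4 = 2.52 × 5.65 × 2.95 = 42.00 ft³/s
w_5 = (26.0 − 13.0)/2 = 6.5 ft; q_5 = 3.09 × 5.84 × 6.5 = 117.3 ft³/s
Stations 1, 6 contribute zero (depth or velocity is 0).
Q = Σ qᵢ = 260.8 ft³/s

261 ft³/s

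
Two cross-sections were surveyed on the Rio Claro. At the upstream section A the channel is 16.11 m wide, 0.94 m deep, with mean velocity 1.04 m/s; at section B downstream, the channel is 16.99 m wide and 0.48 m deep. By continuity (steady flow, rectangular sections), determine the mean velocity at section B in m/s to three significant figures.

Q = A₁V₁ = (16.11×0.94) × 1.04 = 15.75 m³/s
A₂ = 16.99 × 0.48 = 8.155 m²
V₂ = Q/A₂ = 15.75/8.155 = 1.931 m/s

1.93 m/s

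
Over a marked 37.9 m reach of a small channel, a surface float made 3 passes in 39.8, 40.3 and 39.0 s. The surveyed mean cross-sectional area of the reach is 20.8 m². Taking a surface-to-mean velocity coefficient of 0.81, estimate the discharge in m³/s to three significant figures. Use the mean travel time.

t̄ = (39.8 + 40.3 + 39.0) / 3 = 39.7 s
v_surface = L / t̄ = 37.9 / 39.7 = 0.9547 m/s
v_mean = 0.81 × 0.9547 = 0.7733 m/s
Q = A × v_mean = 20.8 × 0.7733 = 16.08 m³/s

16.1 m³/s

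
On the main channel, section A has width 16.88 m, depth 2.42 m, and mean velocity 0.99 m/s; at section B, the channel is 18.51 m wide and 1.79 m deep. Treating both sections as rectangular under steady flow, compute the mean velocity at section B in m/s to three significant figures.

Q = A₁V₁ = (16.88×2.42) × 0.99 = 40.44 m³/s
A₂ = 18.51 × 1.79 = 33.13 m²
V₂ = Q/A₂ = 40.44/33.13 = 1.221 m/s

1.22 m/s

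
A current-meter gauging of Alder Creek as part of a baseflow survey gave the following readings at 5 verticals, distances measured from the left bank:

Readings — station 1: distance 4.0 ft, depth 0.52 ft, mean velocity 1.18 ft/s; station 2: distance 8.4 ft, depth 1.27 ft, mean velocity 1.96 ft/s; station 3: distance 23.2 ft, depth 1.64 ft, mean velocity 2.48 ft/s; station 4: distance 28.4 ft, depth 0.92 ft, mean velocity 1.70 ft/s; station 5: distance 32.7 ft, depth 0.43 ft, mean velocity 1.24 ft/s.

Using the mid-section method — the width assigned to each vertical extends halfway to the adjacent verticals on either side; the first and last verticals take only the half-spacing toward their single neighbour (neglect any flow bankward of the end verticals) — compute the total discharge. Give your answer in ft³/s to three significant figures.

74.5 ft³/s

w_1 = (8.4 − 4.0)/2 = 2.2 ft; q_1 = 1.18 × 0.52 × 2.2 = 1.350 ft³/s
w_2 = (23.2 − 4.0)/2 = 9.6 ft; q_2 = 1.96 × 1.27 × 9.6 = 23.90 ft³/s
w_3 = (28.4 − 8.4)/2 = 10 ft; q_3 = 2.48 × 1.64 × 10 = 40.67 ft³/s
w_4 = (32.7 − 23.2)/2 = 4.75 ft; q_4 = 1.70 × 0.92 × 4.75 = 7.429 ft³/s
w_5 = (32.7 − 28.4)/2 = 2.15 ft; q_5 = 1.24 × 0.43 × 2.15 = 1.146 ft³/s
Q = Σ qᵢ = 74.49 ft³/s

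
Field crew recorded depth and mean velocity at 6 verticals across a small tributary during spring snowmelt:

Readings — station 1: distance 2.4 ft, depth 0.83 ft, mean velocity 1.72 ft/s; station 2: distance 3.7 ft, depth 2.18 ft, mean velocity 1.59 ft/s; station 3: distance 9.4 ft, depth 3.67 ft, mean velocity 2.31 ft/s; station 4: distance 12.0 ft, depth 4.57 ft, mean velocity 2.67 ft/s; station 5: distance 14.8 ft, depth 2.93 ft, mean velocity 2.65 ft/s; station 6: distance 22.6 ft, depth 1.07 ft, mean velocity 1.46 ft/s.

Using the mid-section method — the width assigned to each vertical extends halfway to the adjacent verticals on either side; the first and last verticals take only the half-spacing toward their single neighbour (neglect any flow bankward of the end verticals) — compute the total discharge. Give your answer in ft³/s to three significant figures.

w_1 = (3.7 − 2.4)/2 = 0.65 ft; q_1 = 1.72 × 0.83 × 0.65 = 0.9279 ft³/s
w_2 = (9.4 − 2.4)/2 = 3.5 ft; q_2 = 1.59 × 2.18 × 3.5 = 12.13 ft³/s
w_3 = (12.0 − 3.7)/2 = 4.15 ft; q_3 = 2.31 × 3.67 × 4.15 = 35.18 ft³/s
w_4 = (14.8 − 9.4)/2 = 2.7 ft; q_4 = 2.67 × 4.57 × 2.7 = 32.95 ft³/s
w_5 = (22.6 − 12.0)/2 = 5.3 ft; q_5 = 2.65 × 2.93 × 5.3 = 41.15 ft³/s
w_6 = (22.6 − 14.8)/2 = 3.9 ft; q_6 = 1.46 × 1.07 × 3.9 = 6.093 ft³/s
Q = Σ qᵢ = 128.4 ft³/s

128 ft³/s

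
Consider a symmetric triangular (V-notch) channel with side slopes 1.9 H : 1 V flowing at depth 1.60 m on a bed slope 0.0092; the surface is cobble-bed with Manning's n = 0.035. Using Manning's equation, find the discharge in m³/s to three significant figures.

10.6 m³/s

A = z·y² = 1.9×1.60² = 4.864 m²
P = 2y√(1+z²) = 2×1.60×√(1+1.9²) = 6.871 m
R = A/P = 4.864/6.871 = 0.7079 m
Q = (1/n)·A·R^(2/3)·S^(1/2) = (1/0.035) × 4.864 × 0.7079^(2/3) × 0.0092^(1/2) = 10.59 m³/s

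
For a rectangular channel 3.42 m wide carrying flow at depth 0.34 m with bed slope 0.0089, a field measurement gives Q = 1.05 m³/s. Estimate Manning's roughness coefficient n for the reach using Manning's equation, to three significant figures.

A = b·y = 3.42 × 0.34 = 1.163 m²
P = b + 2y = 3.42 + 2×0.34 = 4.100 m
R = A/P = 1.163/4.100 = 0.2836 m
n = (1/Q)·A·R^(2/3)·S^(1/2) = (1/1.05) × 1.163 × 0.4317 × 0.09434 = 0.04510

0.0451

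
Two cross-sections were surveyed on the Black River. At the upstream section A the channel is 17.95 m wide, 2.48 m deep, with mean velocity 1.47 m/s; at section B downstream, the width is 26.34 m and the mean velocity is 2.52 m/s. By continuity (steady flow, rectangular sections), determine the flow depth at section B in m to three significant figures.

Q = A₁V₁ = (17.95×2.48) × 1.47 = 65.44 m³/s
d₂ = Q/(b₂ V₂) = 65.44/(26.34×2.52) = 0.9859 m

0.986 m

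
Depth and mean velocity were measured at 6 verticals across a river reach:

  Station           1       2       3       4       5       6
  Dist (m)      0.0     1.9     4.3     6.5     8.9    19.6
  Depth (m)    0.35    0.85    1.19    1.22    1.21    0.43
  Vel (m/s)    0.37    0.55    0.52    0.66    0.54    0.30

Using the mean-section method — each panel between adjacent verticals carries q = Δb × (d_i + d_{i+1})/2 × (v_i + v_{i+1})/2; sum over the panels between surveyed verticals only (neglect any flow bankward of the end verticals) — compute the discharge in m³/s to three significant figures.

8.83 m³/s

Panel 1-2: Δb = 1.9 m, d̄ = (0.35+0.85)/2 = 0.6, v̄ = (0.37+0.55)/2 = 0.46 → q = 1.9×0.6×0.46 = 0.5244 m³/s
Panel 2-3: Δb = 2.4 m, d̄ = (0.85+1.19)/2 = 1.02, v̄ = (0.55+0.52)/2 = 0.535 → q = 2.4×1.02×0.535 = 1.310 m³/s
Panel 3-4: Δb = 2.2 m, d̄ = (1.19+1.22)/2 = 1.205, v̄ = (0.52+0.66)/2 = 0.59 → q = 2.2×1.205×0.59 = 1.564 m³/s
Panel 4-5: Δb = 2.4 m, d̄ = (1.22+1.21)/2 = 1.215, v̄ = (0.66+0.54)/2 = 0.6 → q = 2.4×1.215×0.6 = 1.750 m³/s
Panel 5-6: Δb = 10.7 m, d̄ = (1.21+0.43)/2 = 0.82, v̄ = (0.54+0.30)/2 = 0.42 → q = 10.7×0.82×0.42 = 3.685 m³/s
Q = Σ q = 8.833 m³/s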